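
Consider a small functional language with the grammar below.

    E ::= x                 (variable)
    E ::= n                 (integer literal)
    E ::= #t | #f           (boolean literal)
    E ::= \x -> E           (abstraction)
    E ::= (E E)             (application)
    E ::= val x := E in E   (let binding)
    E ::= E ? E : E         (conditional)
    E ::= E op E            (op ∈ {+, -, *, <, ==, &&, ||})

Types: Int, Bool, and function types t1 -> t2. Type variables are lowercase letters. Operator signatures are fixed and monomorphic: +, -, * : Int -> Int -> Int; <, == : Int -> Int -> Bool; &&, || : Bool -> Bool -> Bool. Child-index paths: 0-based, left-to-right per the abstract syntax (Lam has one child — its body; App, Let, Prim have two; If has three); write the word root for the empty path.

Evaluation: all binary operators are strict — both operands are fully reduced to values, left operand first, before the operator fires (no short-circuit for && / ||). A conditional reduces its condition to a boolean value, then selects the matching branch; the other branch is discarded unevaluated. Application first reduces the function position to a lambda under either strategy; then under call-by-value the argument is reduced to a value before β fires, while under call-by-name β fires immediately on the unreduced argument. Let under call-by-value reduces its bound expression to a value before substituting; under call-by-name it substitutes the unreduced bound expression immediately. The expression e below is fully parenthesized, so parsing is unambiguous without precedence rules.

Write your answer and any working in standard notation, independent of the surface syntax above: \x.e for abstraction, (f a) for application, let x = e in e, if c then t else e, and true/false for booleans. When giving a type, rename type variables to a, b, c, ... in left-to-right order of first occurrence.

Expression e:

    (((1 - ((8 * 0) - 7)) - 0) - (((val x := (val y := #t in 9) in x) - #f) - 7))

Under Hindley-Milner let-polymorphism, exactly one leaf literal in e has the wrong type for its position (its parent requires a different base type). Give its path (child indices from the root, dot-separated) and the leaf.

Answer: 1.0.1 : false

Trace:
  unify Int ~ Int
  unify Int ~ Int
  unify Int ~ Int
  unify Int ~ Int
  unify Int ~ Int
  unify Int ~ Int
  unify Int ~ Int
  unify Int ~ Int
  unify Int ~ Int
let y : Bool
let x : Int
x : Int
  unify Int ~ Int
  unify Bool ~ Int
  FAIL: mismatch Bool ~ Int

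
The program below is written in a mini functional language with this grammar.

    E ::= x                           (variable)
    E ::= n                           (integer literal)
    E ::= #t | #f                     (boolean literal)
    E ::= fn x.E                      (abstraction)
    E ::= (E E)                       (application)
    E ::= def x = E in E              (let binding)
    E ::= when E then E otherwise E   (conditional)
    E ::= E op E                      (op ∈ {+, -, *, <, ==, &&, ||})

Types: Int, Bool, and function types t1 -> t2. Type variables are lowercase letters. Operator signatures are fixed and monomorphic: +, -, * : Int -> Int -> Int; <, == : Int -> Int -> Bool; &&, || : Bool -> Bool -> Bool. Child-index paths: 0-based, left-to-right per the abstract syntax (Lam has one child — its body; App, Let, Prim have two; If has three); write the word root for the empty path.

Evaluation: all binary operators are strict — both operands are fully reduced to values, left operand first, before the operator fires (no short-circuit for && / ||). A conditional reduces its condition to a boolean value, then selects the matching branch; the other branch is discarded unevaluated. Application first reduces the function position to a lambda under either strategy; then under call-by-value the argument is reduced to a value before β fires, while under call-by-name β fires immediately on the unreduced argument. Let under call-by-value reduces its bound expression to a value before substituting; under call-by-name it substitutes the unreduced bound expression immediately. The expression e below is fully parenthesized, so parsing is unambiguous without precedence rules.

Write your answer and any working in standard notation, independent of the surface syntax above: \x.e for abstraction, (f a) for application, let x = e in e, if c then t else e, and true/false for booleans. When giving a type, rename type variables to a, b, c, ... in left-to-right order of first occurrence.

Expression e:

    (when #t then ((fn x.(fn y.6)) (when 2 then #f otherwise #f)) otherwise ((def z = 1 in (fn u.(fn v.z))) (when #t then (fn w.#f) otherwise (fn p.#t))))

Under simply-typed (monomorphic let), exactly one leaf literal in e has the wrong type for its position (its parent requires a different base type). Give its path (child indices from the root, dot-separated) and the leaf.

Derivation:
  unify Bool ~ Bool
\y._ : b -> Int
\x._ : a -> b -> Int
  unify Int ~ Bool
  FAIL: mismatch Int ~ Bool

Answer: 1.1.0 : 2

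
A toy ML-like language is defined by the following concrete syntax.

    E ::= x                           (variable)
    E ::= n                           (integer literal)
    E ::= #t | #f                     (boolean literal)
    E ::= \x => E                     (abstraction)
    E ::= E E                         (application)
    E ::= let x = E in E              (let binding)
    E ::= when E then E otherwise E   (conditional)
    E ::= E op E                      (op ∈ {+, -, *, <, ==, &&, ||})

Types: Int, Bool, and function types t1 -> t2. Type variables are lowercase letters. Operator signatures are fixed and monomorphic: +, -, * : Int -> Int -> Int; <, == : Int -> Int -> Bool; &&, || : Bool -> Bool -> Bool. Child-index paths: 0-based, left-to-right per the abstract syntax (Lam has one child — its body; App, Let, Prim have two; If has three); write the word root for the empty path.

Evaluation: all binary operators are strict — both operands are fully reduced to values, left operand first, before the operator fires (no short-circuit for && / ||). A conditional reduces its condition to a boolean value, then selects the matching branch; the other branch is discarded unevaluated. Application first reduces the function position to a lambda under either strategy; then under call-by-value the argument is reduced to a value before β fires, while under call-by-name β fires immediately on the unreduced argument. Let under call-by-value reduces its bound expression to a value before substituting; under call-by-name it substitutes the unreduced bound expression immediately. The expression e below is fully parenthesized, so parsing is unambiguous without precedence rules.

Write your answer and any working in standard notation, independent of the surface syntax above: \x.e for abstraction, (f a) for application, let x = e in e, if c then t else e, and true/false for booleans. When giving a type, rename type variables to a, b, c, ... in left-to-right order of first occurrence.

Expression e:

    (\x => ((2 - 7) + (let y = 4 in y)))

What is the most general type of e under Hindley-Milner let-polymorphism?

Answer: a -> Int

Trace:
  unify Int ~ Int
  unify Int ~ Int
  unify Int ~ Int
let y : Int
y : Int
  unify Int ~ Int
\x._ : a -> Int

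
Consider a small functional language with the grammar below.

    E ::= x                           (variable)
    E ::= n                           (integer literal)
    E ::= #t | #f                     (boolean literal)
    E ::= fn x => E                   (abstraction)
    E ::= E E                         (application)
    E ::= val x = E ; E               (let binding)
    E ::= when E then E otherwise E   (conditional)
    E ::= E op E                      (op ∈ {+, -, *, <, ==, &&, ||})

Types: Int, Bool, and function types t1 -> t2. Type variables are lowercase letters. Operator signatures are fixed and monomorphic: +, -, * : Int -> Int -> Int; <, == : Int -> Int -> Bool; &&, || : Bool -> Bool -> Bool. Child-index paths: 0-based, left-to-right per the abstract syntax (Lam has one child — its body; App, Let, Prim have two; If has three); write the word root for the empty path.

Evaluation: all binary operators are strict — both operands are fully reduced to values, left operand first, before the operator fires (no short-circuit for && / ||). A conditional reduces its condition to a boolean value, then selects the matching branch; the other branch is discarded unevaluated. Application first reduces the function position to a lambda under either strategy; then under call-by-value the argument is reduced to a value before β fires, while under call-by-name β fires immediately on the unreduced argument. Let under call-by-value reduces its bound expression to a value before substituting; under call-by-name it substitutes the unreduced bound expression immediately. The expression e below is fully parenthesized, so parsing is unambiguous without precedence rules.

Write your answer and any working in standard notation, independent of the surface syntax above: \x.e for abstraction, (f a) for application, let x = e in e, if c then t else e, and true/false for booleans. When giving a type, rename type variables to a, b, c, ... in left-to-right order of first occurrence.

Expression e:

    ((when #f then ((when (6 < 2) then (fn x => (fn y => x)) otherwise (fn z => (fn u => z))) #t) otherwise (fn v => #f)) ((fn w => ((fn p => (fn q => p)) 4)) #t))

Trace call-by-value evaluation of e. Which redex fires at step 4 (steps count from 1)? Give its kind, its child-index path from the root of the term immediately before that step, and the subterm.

Working:
step 0: ((if false then ((if (6 < 2) then (\x.(\y.x)) else (\z.(\u.z))) true) else (\v.false)) ((\w.((\p.(\q.p)) 4)) true))
step 1: [if@0] ((\v.false) ((\w.((\p.(\q.p)) 4)) true))
step 2: [beta@1] ((\v.false) ((\p.(\q.p)) 4))
step 3: [beta@1] ((\v.false) (\q.4))
step 4: [beta@root] false

Answer: beta at root : ((\v.false) (\q.4))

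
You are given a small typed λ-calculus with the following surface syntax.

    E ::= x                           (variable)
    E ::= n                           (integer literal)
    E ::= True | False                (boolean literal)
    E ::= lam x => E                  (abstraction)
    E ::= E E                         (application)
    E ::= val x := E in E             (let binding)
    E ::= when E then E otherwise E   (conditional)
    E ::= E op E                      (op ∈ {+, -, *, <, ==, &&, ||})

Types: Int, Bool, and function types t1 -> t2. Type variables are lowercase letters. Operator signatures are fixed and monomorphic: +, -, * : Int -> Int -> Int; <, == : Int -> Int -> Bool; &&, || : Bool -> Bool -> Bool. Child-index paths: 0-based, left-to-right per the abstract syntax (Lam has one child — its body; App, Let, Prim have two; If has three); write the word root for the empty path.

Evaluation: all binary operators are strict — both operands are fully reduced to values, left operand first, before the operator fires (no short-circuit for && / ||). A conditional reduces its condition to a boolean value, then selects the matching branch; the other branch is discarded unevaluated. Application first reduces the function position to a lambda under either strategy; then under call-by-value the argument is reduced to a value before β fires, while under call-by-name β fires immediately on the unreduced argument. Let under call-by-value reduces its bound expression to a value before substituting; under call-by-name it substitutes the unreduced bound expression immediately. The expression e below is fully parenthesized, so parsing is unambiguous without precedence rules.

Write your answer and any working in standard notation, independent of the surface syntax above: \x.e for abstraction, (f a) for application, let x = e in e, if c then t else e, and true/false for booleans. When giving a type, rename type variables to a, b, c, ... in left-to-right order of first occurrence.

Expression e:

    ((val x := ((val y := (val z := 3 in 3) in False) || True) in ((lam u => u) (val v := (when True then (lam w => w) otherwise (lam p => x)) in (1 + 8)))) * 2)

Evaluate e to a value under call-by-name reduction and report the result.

Derivation:
step 0: ((let x = ((let y = (let z = 3 in 3) in false) || true) in ((\u.u) (let v = (if true then (\w.w) else (\p.x)) in (1 + 8)))) * 2)
step 1: [let@0] (((\u.u) (let v = (if true then (\w.w) else (\p.((let y = (let z = 3 in 3) in false) || true))) in (1 + 8))) * 2)
step 2: [beta@0] ((let v = (if true then (\w.w) else (\p.((let y = (let z = 3 in 3) in false) || true))) in (1 + 8)) * 2)
step 3: [let@0] ((1 + 8) * 2)
step 4: [delta@0] (9 * 2)
step 5: [delta@root] 18

Answer: 18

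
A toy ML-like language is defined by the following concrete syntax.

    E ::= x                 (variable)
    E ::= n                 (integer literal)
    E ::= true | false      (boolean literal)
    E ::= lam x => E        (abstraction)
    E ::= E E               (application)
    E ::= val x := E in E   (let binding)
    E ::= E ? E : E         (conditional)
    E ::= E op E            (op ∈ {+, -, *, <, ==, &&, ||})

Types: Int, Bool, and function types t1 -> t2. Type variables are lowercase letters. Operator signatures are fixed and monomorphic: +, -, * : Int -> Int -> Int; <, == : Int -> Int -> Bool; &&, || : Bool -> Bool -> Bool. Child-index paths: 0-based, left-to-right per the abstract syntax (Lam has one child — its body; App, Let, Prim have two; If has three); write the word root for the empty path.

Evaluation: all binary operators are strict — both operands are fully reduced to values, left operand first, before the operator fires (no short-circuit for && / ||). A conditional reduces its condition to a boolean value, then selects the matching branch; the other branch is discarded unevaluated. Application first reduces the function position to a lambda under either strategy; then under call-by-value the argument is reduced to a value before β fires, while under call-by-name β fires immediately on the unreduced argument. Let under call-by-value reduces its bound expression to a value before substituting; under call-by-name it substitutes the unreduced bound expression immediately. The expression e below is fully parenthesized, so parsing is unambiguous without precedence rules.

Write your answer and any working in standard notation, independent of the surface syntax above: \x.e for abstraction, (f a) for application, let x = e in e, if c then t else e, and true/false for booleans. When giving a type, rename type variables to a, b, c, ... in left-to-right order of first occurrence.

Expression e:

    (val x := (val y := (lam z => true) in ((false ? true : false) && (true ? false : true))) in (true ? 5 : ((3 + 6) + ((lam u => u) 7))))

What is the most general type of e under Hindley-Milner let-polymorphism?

Answer: Int

Working:
\z._ : a -> Bool
let y : forall. a -> Bool
  unify Bool ~ Bool
  unify Bool ~ Bool
  unify Bool ~ Bool
  unify Bool ~ Bool
  unify Bool ~ Bool
  unify Bool ~ Bool
let x : Bool
  unify Bool ~ Bool
  unify Int ~ Int
  unify Int ~ Int
  unify Int ~ Int
u : b
\u._ : b -> b
  unify b -> b ~ Int -> c
  unify b ~ Int
  unify Int ~ c
_ _ : Int
  unify Int ~ Int
  unify Int ~ Int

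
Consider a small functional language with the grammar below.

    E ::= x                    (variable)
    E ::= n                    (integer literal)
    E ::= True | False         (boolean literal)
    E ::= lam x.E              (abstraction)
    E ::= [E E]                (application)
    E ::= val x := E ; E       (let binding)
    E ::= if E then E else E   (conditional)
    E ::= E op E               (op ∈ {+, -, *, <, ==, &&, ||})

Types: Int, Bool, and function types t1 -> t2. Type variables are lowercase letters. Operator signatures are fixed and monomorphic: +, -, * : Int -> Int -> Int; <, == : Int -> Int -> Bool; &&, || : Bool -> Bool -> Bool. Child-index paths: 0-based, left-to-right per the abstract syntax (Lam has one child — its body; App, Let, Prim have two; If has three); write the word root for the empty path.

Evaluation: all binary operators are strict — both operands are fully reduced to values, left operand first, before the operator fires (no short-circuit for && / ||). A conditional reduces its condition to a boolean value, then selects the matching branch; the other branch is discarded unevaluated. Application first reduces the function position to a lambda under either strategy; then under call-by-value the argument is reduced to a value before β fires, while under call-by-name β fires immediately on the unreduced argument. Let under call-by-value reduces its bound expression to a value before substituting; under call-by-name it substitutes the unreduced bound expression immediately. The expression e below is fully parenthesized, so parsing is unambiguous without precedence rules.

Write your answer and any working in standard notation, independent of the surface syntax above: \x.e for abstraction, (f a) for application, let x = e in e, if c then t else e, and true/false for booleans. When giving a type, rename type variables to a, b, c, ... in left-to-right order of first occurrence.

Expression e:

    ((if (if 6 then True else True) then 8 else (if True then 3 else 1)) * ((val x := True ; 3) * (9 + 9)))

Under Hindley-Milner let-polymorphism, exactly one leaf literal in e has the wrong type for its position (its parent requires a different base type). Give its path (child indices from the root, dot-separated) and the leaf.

Answer: 0.0.0 : 6

Trace:
  unify Int ~ Bool
  FAIL: mismatch Int ~ Bool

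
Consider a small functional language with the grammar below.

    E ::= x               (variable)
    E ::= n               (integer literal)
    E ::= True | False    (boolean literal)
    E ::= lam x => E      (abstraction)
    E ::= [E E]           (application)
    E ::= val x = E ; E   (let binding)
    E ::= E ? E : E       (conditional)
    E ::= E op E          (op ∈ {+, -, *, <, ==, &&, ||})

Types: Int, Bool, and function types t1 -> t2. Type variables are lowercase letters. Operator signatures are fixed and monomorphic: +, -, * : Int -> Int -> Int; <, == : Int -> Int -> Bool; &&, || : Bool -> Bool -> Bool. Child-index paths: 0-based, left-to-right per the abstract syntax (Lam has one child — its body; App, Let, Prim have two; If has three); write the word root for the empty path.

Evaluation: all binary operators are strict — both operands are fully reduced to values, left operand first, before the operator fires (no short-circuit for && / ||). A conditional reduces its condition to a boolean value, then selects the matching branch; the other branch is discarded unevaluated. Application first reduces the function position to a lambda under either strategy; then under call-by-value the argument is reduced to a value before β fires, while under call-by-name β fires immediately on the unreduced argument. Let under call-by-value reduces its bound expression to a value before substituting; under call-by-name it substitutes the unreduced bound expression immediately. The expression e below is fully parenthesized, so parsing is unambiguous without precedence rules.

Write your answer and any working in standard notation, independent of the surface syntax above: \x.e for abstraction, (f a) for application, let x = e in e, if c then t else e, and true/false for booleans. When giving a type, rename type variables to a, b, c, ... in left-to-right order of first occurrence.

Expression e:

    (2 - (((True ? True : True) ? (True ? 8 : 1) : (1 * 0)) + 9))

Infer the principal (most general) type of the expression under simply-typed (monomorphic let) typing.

Answer: Int

Working:
  unify Int ~ Int
  unify Bool ~ Bool
  unify Bool ~ Bool
  unify Bool ~ Bool
  unify Bool ~ Bool
  unify Int ~ Int
  unify Int ~ Int
  unify Int ~ Int
  unify Int ~ Int
  unify Int ~ Int
  unify Int ~ Int
  unify Int ~ Int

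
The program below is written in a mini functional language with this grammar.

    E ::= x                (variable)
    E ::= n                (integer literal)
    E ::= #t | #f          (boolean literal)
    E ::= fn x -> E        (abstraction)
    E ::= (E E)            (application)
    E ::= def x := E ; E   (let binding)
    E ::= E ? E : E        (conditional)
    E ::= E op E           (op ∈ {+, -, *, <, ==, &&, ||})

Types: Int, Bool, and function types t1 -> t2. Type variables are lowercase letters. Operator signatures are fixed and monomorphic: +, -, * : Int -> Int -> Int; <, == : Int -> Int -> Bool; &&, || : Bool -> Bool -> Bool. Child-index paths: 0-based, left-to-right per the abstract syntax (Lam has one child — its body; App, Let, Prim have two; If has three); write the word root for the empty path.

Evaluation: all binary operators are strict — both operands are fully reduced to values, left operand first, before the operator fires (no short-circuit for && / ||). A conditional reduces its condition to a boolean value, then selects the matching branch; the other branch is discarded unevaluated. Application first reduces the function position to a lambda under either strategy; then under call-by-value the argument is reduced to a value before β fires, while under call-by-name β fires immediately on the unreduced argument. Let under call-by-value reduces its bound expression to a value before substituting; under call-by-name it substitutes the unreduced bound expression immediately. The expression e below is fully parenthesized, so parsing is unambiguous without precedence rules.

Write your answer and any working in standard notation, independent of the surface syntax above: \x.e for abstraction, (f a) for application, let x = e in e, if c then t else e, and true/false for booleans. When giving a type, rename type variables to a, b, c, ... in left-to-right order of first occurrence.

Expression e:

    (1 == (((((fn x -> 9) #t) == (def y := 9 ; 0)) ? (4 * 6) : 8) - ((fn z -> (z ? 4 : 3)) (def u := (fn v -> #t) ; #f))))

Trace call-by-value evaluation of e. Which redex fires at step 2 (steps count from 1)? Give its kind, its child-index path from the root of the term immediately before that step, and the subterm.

Derivation:
step 0: (1 == ((if (((\x.9) true) == (let y = 9 in 0)) then (4 * 6) else 8) - ((\z.(if z then 4 else 3)) (let u = (\v.true) in false))))
step 1: [beta@1.0.0.0] (1 == ((if (9 == (let y = 9 in 0)) then (4 * 6) else 8) - ((\z.(if z then 4 else 3)) (let u = (\v.true) in false))))
step 2: [let@1.0.0.1] (1 == ((if (9 == 0) then (4 * 6) else 8) - ((\z.(if z then 4 else 3)) (let u = (\v.true) in false))))

Answer: let at 1.0.0.1 : (let y = 9 in 0)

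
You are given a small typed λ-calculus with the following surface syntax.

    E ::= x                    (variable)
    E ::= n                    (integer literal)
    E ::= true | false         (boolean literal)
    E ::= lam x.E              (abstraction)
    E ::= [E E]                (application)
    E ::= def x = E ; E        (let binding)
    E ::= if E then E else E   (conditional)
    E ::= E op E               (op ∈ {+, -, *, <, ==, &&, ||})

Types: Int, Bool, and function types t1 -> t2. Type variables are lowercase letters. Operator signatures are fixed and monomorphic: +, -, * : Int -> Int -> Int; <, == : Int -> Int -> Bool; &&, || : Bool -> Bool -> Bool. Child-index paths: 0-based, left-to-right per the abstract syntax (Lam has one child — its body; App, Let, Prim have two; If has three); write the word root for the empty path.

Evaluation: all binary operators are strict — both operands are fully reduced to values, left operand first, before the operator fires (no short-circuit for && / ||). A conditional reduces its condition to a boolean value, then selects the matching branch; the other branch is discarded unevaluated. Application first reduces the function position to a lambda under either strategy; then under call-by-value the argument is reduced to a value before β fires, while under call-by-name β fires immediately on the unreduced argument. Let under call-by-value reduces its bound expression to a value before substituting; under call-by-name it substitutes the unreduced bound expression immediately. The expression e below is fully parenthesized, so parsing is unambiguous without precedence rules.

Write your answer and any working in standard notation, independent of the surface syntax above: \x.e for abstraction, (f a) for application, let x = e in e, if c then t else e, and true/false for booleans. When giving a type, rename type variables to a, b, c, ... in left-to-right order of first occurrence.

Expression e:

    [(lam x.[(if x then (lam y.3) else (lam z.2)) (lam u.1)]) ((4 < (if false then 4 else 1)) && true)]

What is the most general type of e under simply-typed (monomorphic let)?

Answer: Int

Trace:
x : a
  unify a ~ Bool
\y._ : b -> Int
\z._ : c -> Int
  unify b -> Int ~ c -> Int
  unify b ~ c
  unify Int ~ Int
\u._ : d -> Int
  unify c -> Int ~ (d -> Int) -> e
  unify c ~ d -> Int
  unify Int ~ e
_ _ : Int
\x._ : Bool -> Int
  unify Int ~ Int
  unify Bool ~ Bool
  unify Int ~ Int
  unify Int ~ Int
  unify Bool ~ Bool
  unify Bool ~ Bool
  unify Bool -> Int ~ Bool -> f
  unify Bool ~ Bool
  unify Int ~ f
_ _ : Int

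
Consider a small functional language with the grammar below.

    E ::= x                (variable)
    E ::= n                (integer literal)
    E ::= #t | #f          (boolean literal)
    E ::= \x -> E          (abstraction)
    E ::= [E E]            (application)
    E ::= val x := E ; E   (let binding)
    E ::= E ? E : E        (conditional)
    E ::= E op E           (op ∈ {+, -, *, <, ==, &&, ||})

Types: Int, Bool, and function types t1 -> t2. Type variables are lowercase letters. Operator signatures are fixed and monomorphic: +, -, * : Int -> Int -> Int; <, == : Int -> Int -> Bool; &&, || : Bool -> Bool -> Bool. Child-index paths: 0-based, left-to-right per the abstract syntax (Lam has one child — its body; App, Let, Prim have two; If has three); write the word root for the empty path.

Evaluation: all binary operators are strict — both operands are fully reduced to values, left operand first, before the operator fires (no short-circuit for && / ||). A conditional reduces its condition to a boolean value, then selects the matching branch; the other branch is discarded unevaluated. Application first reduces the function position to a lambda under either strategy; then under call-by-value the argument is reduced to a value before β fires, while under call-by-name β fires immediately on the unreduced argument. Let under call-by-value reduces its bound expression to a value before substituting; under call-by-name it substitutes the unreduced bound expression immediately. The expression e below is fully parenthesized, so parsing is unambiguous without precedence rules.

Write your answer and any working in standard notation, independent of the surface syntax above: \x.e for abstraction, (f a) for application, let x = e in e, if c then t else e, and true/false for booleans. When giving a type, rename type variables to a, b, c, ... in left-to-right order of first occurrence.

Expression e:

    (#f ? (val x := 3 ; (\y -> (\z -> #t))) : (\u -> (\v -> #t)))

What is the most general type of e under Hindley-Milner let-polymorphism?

Derivation:
  unify Bool ~ Bool
let x : Int
\z._ : b -> Bool
\y._ : a -> b -> Bool
\v._ : d -> Bool
\u._ : c -> d -> Bool
  unify a -> b -> Bool ~ c -> d -> Bool
  unify a ~ c
  unify b -> Bool ~ d -> Bool
  unify b ~ d
  unify Bool ~ Bool

Answer: a -> b -> Bool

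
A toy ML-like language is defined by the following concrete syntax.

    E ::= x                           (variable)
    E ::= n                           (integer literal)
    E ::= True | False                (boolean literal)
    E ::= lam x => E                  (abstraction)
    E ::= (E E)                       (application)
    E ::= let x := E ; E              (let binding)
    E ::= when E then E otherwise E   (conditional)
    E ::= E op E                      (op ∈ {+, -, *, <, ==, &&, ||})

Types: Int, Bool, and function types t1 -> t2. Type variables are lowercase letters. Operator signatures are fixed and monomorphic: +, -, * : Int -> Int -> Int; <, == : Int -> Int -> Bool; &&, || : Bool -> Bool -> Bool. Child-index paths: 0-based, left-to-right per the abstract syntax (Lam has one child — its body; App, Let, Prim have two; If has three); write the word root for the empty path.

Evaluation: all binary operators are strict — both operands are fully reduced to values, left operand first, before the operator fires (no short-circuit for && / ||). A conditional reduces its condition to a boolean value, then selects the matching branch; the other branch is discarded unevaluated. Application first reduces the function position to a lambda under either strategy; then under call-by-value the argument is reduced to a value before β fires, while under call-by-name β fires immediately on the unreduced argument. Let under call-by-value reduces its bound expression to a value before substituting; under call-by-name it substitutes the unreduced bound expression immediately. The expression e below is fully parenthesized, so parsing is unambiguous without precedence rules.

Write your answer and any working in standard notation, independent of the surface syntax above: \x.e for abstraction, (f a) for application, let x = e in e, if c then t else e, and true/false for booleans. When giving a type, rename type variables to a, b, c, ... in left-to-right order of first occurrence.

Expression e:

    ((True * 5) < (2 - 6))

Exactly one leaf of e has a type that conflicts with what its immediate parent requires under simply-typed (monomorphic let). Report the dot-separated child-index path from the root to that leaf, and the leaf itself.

Answer: 0.0 : true

Trace:
  unify Bool ~ Int
  FAIL: mismatch Bool ~ Int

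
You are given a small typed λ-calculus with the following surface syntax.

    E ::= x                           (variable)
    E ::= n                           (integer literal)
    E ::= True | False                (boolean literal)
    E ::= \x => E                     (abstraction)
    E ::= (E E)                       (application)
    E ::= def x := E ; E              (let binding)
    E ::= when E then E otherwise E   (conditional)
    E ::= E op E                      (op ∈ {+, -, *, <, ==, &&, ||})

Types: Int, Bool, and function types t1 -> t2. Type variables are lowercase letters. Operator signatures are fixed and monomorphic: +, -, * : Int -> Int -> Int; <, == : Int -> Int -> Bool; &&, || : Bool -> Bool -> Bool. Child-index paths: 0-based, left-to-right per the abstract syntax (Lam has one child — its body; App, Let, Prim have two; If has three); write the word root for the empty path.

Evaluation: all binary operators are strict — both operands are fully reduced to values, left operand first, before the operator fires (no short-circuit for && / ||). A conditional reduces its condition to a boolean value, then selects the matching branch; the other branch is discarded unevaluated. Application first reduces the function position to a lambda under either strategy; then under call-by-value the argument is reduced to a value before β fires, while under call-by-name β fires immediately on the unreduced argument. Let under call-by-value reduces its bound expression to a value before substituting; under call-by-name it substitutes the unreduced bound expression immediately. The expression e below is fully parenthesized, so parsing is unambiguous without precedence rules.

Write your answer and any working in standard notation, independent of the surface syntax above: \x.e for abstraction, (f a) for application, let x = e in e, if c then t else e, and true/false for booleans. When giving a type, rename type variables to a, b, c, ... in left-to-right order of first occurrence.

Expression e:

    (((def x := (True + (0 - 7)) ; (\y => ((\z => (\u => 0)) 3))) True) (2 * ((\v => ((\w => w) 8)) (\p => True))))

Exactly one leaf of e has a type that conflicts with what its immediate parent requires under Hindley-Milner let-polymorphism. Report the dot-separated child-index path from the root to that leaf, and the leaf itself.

Answer: 0.0.0.0 : true

Working:
  unify Bool ~ Int
  FAIL: mismatch Bool ~ Int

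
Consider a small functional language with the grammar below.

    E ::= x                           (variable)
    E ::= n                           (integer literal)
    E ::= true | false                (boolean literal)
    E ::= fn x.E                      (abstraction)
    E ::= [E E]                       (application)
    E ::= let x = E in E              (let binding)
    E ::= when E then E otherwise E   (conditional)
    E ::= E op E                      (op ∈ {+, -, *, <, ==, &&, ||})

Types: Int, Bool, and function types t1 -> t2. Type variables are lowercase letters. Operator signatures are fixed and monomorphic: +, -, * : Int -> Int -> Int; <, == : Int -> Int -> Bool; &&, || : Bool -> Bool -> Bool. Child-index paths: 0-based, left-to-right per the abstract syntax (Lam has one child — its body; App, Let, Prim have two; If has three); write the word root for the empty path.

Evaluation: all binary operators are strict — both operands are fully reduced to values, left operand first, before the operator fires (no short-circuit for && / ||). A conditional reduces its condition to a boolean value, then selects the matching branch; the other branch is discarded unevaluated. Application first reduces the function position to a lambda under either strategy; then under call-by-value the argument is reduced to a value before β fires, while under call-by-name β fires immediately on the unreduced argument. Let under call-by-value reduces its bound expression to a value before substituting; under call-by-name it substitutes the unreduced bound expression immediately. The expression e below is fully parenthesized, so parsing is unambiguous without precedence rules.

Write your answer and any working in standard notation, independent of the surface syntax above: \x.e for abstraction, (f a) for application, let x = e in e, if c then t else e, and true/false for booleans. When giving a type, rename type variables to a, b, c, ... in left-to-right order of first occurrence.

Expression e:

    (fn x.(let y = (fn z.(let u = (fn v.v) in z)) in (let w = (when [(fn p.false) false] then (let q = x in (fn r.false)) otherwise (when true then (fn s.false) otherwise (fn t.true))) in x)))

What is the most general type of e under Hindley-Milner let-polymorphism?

Answer: a -> a

Working:
v : c
\v._ : c -> c
let u : forall. c -> c
z : b
\z._ : b -> b
let y : forall. b -> b
\p._ : d -> Bool
  unify d -> Bool ~ Bool -> e
  unify d ~ Bool
  unify Bool ~ e
_ _ : Bool
  unify Bool ~ Bool
x : a
let q : a
\r._ : f -> Bool
  unify Bool ~ Bool
\s._ : g -> Bool
\t._ : h -> Bool
  unify g -> Bool ~ h -> Bool
  unify g ~ h
  unify Bool ~ Bool
  unify f -> Bool ~ h -> Bool
  unify f ~ h
  unify Bool ~ Bool
let w : forall. h -> Bool
x : a
\x._ : a -> a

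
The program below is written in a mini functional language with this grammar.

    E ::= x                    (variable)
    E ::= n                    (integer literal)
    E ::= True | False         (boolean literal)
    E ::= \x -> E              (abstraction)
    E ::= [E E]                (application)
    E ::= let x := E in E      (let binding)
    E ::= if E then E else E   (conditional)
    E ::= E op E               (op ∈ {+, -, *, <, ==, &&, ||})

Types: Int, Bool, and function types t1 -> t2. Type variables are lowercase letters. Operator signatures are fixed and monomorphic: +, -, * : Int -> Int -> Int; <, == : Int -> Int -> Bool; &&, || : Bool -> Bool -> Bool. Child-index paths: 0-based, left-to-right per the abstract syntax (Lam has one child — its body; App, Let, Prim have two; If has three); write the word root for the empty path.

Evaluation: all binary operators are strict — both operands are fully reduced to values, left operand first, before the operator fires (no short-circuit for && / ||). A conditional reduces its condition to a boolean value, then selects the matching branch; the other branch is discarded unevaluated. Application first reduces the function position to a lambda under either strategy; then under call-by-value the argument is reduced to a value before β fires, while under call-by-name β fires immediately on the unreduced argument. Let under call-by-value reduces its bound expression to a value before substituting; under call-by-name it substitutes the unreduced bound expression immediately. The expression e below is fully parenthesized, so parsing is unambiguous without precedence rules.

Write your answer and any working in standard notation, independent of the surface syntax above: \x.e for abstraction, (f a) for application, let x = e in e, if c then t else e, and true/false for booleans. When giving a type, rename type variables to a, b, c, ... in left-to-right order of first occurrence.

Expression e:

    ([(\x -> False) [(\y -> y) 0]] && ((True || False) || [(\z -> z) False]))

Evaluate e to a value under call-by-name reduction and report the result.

Derivation:
step 0: (((\x.false) ((\y.y) 0)) && ((true || false) || ((\z.z) false)))
step 1: [beta@0] (false && ((true || false) || ((\z.z) false)))
step 2: [delta@1.0] (false && (true || ((\z.z) false)))
step 3: [beta@1.1] (false && (true || false))
step 4: [delta@1] (false && true)
step 5: [delta@root] false

Answer: false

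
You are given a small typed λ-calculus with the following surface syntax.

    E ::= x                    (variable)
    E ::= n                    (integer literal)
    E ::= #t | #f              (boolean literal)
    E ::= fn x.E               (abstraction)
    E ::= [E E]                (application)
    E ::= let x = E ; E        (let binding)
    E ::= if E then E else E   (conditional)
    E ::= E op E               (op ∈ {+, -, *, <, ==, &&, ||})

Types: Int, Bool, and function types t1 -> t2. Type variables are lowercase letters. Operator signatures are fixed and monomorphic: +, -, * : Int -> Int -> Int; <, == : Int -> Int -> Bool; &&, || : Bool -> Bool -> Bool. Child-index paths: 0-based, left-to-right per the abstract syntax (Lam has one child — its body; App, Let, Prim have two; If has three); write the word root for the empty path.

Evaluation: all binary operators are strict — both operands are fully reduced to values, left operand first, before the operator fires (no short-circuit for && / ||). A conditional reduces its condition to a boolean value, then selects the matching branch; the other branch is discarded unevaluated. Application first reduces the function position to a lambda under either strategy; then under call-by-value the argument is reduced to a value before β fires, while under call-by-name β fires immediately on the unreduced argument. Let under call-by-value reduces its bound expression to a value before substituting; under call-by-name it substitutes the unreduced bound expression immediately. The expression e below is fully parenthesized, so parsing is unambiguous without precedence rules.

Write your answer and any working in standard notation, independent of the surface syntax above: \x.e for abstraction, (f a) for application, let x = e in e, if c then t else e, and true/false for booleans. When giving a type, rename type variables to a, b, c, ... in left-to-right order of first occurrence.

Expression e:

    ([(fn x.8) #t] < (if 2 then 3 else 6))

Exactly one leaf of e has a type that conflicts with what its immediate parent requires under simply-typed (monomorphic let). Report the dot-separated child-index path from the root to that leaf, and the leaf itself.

Trace:
\x._ : a -> Int
  unify a -> Int ~ Bool -> b
  unify a ~ Bool
  unify Int ~ b
_ _ : Int
  unify Int ~ Int
  unify Int ~ Bool
  FAIL: mismatch Int ~ Bool

Answer: 1.0 : 2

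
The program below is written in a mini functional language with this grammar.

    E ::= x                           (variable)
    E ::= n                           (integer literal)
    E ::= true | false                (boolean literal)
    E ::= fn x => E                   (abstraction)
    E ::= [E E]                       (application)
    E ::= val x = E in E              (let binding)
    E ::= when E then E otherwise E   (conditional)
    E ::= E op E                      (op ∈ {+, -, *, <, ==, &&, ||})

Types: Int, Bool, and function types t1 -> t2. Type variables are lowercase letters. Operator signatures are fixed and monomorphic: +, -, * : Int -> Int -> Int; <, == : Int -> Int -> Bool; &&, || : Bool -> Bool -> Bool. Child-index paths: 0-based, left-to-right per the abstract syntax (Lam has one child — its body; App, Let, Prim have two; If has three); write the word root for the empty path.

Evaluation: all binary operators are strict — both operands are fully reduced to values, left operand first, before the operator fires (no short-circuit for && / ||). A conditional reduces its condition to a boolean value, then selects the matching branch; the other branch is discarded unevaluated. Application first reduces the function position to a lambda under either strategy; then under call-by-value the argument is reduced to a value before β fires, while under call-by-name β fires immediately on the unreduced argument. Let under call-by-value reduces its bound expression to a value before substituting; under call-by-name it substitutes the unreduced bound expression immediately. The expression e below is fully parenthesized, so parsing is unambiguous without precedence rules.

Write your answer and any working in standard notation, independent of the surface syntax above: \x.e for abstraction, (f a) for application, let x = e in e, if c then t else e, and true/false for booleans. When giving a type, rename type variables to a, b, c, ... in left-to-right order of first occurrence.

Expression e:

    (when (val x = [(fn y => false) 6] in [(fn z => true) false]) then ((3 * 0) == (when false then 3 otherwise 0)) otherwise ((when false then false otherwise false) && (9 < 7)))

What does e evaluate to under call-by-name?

Answer: true

Working:
step 0: (if (let x = ((\y.false) 6) in ((\z.true) false)) then ((3 * 0) == (if false then 3 else 0)) else ((if false then false else false) && (9 < 7)))
step 1: [let@0] (if ((\z.true) false) then ((3 * 0) == (if false then 3 else 0)) else ((if false then false else false) && (9 < 7)))
step 2: [beta@0] (if true then ((3 * 0) == (if false then 3 else 0)) else ((if false then false else false) && (9 < 7)))
step 3: [if@root] ((3 * 0) == (if false then 3 else 0))
step 4: [delta@0] (0 == (if false then 3 else 0))
step 5: [if@1] (0 == 0)
step 6: [delta@root] true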